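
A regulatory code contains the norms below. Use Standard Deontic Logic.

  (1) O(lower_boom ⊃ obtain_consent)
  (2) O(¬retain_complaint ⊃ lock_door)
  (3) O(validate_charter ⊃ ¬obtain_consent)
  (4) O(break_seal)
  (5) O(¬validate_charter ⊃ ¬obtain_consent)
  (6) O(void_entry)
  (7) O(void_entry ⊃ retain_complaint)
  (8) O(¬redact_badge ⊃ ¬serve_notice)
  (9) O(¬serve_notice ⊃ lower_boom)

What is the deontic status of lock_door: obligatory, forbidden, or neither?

Neither

Premise 2 is O(¬retain_complaint ⊃ lock_door), but O(¬retain_complaint) is not derivable from the premises, so it does not yield O(lock_door).
No premise or chain of K-axiom applications forces O(lock_door), and none forces O(¬lock_door). So lock_door is neither obligatory nor forbidden under these norms.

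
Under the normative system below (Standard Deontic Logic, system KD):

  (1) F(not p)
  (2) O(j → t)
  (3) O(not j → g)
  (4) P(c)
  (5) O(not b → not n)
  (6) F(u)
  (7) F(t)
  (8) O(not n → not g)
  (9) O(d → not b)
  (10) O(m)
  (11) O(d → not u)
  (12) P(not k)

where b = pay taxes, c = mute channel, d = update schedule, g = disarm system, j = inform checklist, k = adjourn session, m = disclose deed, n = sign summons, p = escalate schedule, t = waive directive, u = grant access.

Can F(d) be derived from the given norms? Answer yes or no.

Premise 7 is F(t), i.e. O(not t).
The contrapositive of premise 2 (O(j → t)) is O(not t → not j), and O(not t) is already established, so O(not j).
With premise 3, O(not j → g), the K-axiom yields O(g).
The contrapositive of premise 8 (O(not n → not g)) is O(g → n), and O(g) is already established, so O(n).
The contrapositive of premise 5 (O(not b → not n)) is O(n → b), and O(n) is already established, so O(b).
Premise 9 is O(d → not b); contrapositively O(b → not d). Since O(b) holds, K gives O(not d).
Premises 1, 4, 6, 10, 11, 12 do not contribute to this derivation.
So O(not d) holds, i.e. F(d). The claim follows.

Yes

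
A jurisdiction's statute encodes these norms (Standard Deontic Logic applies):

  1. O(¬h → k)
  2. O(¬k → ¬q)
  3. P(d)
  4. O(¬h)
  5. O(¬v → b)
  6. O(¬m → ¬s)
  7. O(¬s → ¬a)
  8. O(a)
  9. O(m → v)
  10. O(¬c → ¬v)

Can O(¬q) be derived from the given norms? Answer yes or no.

No

Premise 2 is O(¬k → ¬q), but O(¬k) is not derivable from the premises, so it does not yield O(¬q).
No other premise forces O(¬q). An ideal world satisfying every premise can still have ¬q false, so O(¬q) is not derivable.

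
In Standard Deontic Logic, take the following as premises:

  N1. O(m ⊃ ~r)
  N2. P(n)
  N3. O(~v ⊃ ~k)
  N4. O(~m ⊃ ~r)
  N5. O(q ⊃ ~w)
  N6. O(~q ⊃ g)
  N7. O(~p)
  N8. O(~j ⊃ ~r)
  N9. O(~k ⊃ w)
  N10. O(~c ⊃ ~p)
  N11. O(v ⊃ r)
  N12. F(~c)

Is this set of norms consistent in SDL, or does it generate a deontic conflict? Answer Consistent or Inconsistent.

Consistent

Premise 10 is O(~c ⊃ ~p); even if O(~p) held, inferring O(~c) would be affirming the consequent — invalid.
So O(~c) is not derivable, and the apparent clash with O(c) does not arise.
A world satisfying every obligation exists (e.g. c=true, g=true, j=false, k=false, m=false, n=false, p=false, q=false, r=false, v=false, w=true); no atom is both obligatory and forbidden, so the set is consistent.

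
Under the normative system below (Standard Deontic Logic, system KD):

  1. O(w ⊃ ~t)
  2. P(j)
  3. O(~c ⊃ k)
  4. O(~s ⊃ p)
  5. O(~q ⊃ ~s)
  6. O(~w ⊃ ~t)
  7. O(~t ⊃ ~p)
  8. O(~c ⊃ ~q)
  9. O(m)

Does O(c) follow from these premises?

Yes

Premises 6 and 1 are O(~w ⊃ ~t) and O(w ⊃ ~t); every ideal world satisfies ~w or w, so in either case ~t holds — hence O(~t).
Premise 7 is O(~t ⊃ ~p); since O(~t), deontic closure gives O(~p).
The contrapositive of premise 4 (O(~s ⊃ p)) is O(~p ⊃ s), and O(~p) is already established, so O(s).
Premise 5, O(~q ⊃ ~s), contraposes to O(s ⊃ q); with O(s) we get O(q).
Premise 8 is O(~c ⊃ ~q); contrapositively O(q ⊃ c). Since O(q) holds, K gives O(c).
Premises 2, 3, 9 do not contribute to this derivation.
So O(c) follows.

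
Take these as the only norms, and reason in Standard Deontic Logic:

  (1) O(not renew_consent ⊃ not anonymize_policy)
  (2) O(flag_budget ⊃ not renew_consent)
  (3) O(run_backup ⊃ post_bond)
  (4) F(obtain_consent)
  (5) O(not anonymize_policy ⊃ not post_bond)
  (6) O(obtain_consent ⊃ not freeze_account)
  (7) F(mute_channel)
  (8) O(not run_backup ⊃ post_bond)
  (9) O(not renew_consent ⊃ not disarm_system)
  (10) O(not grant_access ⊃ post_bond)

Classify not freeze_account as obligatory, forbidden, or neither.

Neither

Premise 6 is O(obtain_consent ⊃ not freeze_account), but O(obtain_consent) is not derivable from the premises, so it does not yield O(not freeze_account).
No premise or chain of K-axiom applications forces O(not freeze_account), and none forces O(freeze_account). So not freeze_account is neither obligatory nor forbidden under these norms.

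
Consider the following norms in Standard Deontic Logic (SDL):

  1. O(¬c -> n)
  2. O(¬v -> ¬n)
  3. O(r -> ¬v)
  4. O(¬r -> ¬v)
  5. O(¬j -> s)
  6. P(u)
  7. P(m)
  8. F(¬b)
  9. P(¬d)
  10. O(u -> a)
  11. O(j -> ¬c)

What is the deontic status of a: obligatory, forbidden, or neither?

Neither

Premise 10 is O(u -> a), but O(u) is not derivable from the premises (the permission P(u) asserts only ¬O(¬u), not O(u)), so it does not yield O(a).
No premise or chain of K-axiom applications forces O(a), and none forces O(¬a). So a is neither obligatory nor forbidden under these norms.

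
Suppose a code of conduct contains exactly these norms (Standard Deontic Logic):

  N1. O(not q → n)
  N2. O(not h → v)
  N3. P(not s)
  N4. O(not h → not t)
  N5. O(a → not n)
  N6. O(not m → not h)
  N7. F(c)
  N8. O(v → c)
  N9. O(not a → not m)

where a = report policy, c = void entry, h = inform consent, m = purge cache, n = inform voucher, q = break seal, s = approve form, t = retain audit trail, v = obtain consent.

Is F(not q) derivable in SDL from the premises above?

F(c) at premise 7 means O(not c).
The contrapositive of premise 8 (O(v → c)) is O(not c → not v), and O(not c) is already established, so O(not v).
The contrapositive of premise 2 (O(not h → v)) is O(not v → h), and O(not v) is already established, so O(h).
Premise 6 is O(not m → not h); contrapositively O(h → m). Since O(h) holds, K gives O(m).
Premise 9, O(not a → not m), contraposes to O(m → a); with O(m) we get O(a).
With premise 5, O(a → not n), the K-axiom yields O(not n).
The contrapositive of premise 1 (O(not q → n)) is O(not n → q), and O(not n) is already established, so O(q).
Premises 3, 4 do not contribute to this derivation.
So O(q) holds, i.e. F(not q). The claim follows.

Yes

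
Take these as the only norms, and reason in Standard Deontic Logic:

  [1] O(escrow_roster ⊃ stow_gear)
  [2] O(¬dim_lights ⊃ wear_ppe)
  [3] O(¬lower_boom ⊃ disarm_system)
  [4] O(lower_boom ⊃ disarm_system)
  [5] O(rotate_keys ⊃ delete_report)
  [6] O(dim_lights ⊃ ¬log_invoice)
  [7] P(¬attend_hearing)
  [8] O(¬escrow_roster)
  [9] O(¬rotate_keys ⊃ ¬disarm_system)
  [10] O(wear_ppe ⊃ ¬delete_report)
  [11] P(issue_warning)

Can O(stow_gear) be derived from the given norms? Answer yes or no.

No

Premise 1 is O(escrow_roster ⊃ stow_gear), but O(escrow_roster) is not derivable from the premises, so it does not yield O(stow_gear).
No other premise forces O(stow_gear). An ideal world satisfying every premise can still have stow_gear false, so O(stow_gear) is not derivable.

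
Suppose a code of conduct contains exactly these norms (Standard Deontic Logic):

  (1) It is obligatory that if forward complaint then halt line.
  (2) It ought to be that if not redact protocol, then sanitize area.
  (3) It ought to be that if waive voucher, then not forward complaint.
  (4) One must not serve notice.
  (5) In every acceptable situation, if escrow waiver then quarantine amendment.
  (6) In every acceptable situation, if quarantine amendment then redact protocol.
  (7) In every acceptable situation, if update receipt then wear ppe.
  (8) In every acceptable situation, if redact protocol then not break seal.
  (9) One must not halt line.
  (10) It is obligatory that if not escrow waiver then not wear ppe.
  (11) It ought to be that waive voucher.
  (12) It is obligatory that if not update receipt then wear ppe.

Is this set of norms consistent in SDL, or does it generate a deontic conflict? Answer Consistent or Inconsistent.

Consistent

Premise 1 is O(forward_complaint → halt_line), but O(forward_complaint) is not derivable from the premises, so it does not yield O(halt_line).
So O(halt_line) is not derivable, and the apparent clash with O(¬halt_line) does not arise.
A world satisfying every obligation exists (e.g. break_seal=false, escrow_waiver=true, forward_complaint=false, halt_line=false, quarantine_amendment=true, redact_protocol=true, sanitize_area=false, serve_notice=false, update_receipt=false, waive_voucher=true, wear_ppe=true); no atom is both obligatory and forbidden, so the set is consistent.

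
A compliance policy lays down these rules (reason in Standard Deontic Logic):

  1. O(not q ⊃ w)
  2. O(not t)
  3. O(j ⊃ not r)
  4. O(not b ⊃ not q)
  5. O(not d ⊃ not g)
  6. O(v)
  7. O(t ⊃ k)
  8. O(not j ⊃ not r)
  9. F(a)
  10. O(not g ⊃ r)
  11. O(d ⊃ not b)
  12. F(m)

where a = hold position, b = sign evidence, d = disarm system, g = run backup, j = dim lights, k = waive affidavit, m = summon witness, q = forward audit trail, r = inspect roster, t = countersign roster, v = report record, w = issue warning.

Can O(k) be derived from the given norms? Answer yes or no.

Premise 7 is O(t ⊃ k), but O(t) is not derivable from the premises, so it does not yield O(k).
No other premise forces O(k). An ideal world satisfying every premise can still have k false, so O(k) is not derivable.

No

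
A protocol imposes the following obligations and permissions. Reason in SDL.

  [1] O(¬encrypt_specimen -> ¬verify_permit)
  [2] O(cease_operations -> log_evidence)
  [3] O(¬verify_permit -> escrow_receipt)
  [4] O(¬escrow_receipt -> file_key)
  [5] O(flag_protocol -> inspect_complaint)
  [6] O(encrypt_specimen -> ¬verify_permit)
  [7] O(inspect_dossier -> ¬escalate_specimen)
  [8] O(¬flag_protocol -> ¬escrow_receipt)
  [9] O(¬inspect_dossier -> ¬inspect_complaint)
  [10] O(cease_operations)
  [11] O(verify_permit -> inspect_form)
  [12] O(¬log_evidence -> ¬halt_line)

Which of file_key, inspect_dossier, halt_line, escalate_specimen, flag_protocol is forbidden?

escalate_specimen

By case analysis on encrypt_specimen: premise 6 gives O(encrypt_specimen -> ¬verify_permit) and premise 1 gives O(¬encrypt_specimen -> ¬verify_permit), so O(¬verify_permit) either way.
Applying K to premise 3 (O(¬verify_permit -> escrow_receipt)) and O(¬verify_permit) yields O(escrow_receipt).
Premise 8 is O(¬flag_protocol -> ¬escrow_receipt); contrapositively O(escrow_receipt -> flag_protocol). Since O(escrow_receipt) holds, K gives O(flag_protocol).
Applying K to premise 5 (O(flag_protocol -> inspect_complaint)) and O(flag_protocol) yields O(inspect_complaint).
The contrapositive of premise 9 (O(¬inspect_dossier -> ¬inspect_complaint)) is O(inspect_complaint -> inspect_dossier), and O(inspect_complaint) is already established, so O(inspect_dossier).
From O(inspect_dossier) and premise 7, O(inspect_dossier -> ¬escalate_specimen), we obtain O(¬escalate_specimen).
So O(¬escalate_specimen) holds, i.e. escalate_specimen is forbidden. None of the other listed options is forbidden under the premises.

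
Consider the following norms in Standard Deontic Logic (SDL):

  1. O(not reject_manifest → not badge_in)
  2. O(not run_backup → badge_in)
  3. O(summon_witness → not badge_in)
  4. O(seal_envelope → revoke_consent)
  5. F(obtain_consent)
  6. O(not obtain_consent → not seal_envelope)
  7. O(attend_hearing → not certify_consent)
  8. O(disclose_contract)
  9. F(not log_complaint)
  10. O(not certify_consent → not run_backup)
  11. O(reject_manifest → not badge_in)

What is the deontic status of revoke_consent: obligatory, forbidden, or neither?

Neither

Premise 4 is O(seal_envelope → revoke_consent), but O(seal_envelope) is not derivable from the premises, so it does not yield O(revoke_consent).
No premise or chain of K-axiom applications forces O(revoke_consent), and none forces O(not revoke_consent). So revoke_consent is neither obligatory nor forbidden under these norms.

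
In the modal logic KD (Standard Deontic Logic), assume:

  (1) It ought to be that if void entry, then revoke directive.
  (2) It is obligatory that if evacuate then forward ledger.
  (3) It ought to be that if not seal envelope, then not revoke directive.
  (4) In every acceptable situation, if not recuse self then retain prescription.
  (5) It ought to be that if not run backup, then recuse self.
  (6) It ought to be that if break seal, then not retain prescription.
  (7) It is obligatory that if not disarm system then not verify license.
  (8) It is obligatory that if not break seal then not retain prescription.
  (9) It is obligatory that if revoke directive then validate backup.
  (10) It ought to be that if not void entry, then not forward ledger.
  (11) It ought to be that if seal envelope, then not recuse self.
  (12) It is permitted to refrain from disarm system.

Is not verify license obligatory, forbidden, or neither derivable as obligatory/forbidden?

Premise 7 is O(¬disarm_system → ¬verify_license), but O(¬disarm_system) is not derivable from the premises (the permission P(¬disarm_system) asserts only ¬O(disarm_system), not O(¬disarm_system)), so it does not yield O(¬verify_license).
No premise or chain of K-axiom applications forces O(¬verify_license), and none forces O(verify_license). So ¬verify_license is neither obligatory nor forbidden under these norms.

Neither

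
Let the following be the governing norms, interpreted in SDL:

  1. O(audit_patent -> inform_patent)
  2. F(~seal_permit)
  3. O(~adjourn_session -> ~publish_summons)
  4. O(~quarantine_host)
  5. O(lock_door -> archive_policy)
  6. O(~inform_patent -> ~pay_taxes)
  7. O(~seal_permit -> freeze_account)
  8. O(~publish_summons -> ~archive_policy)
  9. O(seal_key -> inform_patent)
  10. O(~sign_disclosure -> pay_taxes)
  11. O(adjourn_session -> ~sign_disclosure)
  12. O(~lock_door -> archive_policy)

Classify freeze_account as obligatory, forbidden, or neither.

Premise 7 is O(~seal_permit -> freeze_account), but O(~seal_permit) is not derivable from the premises, so it does not yield O(freeze_account).
No premise or chain of K-axiom applications forces O(freeze_account), and none forces O(~freeze_account). So freeze_account is neither obligatory nor forbidden under these norms.

Neither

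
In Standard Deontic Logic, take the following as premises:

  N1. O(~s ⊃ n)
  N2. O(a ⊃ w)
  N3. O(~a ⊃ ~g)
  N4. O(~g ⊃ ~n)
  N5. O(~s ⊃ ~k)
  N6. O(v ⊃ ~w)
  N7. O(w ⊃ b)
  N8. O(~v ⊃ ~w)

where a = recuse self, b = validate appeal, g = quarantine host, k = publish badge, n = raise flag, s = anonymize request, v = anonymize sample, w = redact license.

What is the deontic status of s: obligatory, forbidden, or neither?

By case analysis on v: premise 6 gives O(v ⊃ ~w) and premise 8 gives O(~v ⊃ ~w), so O(~w) either way.
The contrapositive of premise 2 (O(a ⊃ w)) is O(~w ⊃ ~a), and O(~w) is already established, so O(~a).
Applying K to premise 3 (O(~a ⊃ ~g)) and O(~a) yields O(~g).
Applying K to premise 4 (O(~g ⊃ ~n)) and O(~g) yields O(~n).
Premise 1 is O(~s ⊃ n); contrapositively O(~n ⊃ s). Since O(~n) holds, K gives O(s).
Premises 5, 7 do not contribute to this derivation.
Hence s is obligatory.

Obligatory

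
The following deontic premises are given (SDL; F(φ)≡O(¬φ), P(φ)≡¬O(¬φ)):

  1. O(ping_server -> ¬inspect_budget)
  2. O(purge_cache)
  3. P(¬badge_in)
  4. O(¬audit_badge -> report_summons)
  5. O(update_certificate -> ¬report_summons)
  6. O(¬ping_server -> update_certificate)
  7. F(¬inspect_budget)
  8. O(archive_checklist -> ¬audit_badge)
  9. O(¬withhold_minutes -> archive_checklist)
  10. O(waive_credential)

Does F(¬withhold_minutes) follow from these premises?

Yes

F(¬inspect_budget) at premise 7 means O(inspect_budget).
Premise 1, O(ping_server -> ¬inspect_budget), contraposes to O(inspect_budget -> ¬ping_server); with O(inspect_budget) we get O(¬ping_server).
With premise 6, O(¬ping_server -> update_certificate), the K-axiom yields O(update_certificate).
With premise 5, O(update_certificate -> ¬report_summons), the K-axiom yields O(¬report_summons).
Premise 4, O(¬audit_badge -> report_summons), contraposes to O(¬report_summons -> audit_badge); with O(¬report_summons) we get O(audit_badge).
Premise 8 is O(archive_checklist -> ¬audit_badge); contrapositively O(audit_badge -> ¬archive_checklist). Since O(audit_badge) holds, K gives O(¬archive_checklist).
The contrapositive of premise 9 (O(¬withhold_minutes -> archive_checklist)) is O(¬archive_checklist -> withhold_minutes), and O(¬archive_checklist) is already established, so O(withhold_minutes).
Premises 2, 3, 10 do not contribute to this derivation.
So O(withhold_minutes) holds, i.e. F(¬withhold_minutes). The claim follows.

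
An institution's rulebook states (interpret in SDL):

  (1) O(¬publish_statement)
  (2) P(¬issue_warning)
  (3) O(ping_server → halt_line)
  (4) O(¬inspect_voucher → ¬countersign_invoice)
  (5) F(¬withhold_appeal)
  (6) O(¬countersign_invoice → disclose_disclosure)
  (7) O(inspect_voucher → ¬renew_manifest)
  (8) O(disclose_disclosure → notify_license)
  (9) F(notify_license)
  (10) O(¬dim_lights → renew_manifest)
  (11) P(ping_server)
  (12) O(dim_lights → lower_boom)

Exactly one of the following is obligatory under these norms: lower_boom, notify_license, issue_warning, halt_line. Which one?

F(notify_license) at premise 9 means O(¬notify_license).
The contrapositive of premise 8 (O(disclose_disclosure → notify_license)) is O(¬notify_license → ¬disclose_disclosure), and O(¬notify_license) is already established, so O(¬disclose_disclosure).
The contrapositive of premise 6 (O(¬countersign_invoice → disclose_disclosure)) is O(¬disclose_disclosure → countersign_invoice), and O(¬disclose_disclosure) is already established, so O(countersign_invoice).
Premise 4 is O(¬inspect_voucher → ¬countersign_invoice); contrapositively O(countersign_invoice → inspect_voucher). Since O(countersign_invoice) holds, K gives O(inspect_voucher).
Premise 7 is O(inspect_voucher → ¬renew_manifest); since O(inspect_voucher), deontic closure gives O(¬renew_manifest).
Premise 10, O(¬dim_lights → renew_manifest), contraposes to O(¬renew_manifest → dim_lights); with O(¬renew_manifest) we get O(dim_lights).
With premise 12, O(dim_lights → lower_boom), the K-axiom yields O(lower_boom).
So O(lower_boom) holds — lower_boom is obligatory. None of the other listed options is made obligatory by any chain of premises.

lower_boom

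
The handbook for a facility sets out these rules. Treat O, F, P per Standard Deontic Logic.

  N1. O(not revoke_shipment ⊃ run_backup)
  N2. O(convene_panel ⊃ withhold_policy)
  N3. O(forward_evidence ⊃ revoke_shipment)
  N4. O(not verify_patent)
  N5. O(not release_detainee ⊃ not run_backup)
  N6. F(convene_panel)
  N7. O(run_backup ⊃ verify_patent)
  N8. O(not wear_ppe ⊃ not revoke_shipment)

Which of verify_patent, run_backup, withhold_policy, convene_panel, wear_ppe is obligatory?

Premise 4 gives O(not verify_patent).
Premise 7 is O(run_backup ⊃ verify_patent); contrapositively O(not verify_patent ⊃ not run_backup). Since O(not verify_patent) holds, K gives O(not run_backup).
Premise 1, O(not revoke_shipment ⊃ run_backup), contraposes to O(not run_backup ⊃ revoke_shipment); with O(not run_backup) we get O(revoke_shipment).
Premise 8 is O(not wear_ppe ⊃ not revoke_shipment); contrapositively O(revoke_shipment ⊃ wear_ppe). Since O(revoke_shipment) holds, K gives O(wear_ppe).
So O(wear_ppe) holds — wear_ppe is obligatory. None of the other listed options is made obligatory by any chain of premises.

wear_ppe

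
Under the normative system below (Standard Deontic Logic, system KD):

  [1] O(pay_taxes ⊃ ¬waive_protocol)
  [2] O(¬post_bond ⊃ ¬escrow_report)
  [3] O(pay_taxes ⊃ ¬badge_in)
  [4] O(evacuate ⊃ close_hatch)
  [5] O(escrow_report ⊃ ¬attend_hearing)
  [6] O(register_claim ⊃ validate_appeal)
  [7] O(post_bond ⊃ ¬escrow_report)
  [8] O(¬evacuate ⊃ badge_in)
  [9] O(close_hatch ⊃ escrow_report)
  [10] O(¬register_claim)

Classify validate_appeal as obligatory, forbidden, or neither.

Premise 6 is O(register_claim ⊃ validate_appeal), but O(register_claim) is not derivable from the premises, so it does not yield O(validate_appeal).
No premise or chain of K-axiom applications forces O(validate_appeal), and none forces O(¬validate_appeal). So validate_appeal is neither obligatory nor forbidden under these norms.

Neither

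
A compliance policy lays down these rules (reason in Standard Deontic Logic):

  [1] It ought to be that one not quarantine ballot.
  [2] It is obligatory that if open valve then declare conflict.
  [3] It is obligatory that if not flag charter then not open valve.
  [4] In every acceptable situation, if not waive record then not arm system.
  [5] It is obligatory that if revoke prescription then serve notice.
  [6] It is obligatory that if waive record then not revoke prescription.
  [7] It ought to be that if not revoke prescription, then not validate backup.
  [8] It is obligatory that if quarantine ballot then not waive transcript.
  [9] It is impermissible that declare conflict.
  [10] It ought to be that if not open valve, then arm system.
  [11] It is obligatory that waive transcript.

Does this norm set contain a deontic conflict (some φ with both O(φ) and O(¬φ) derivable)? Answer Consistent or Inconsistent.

Consistent

Premise 8 is O(quarantine_ballot → ¬waive_transcript), but O(quarantine_ballot) is not derivable from the premises, so it does not yield O(¬waive_transcript).
So O(¬waive_transcript) is not derivable, and the apparent clash with O(waive_transcript) does not arise.
A world satisfying every obligation exists (e.g. arm_system=true, declare_conflict=false, flag_charter=false, open_valve=false, quarantine_ballot=false, revoke_prescription=false, serve_notice=false, validate_backup=false, waive_record=true, waive_transcript=true); no atom is both obligatory and forbidden, so the set is consistent.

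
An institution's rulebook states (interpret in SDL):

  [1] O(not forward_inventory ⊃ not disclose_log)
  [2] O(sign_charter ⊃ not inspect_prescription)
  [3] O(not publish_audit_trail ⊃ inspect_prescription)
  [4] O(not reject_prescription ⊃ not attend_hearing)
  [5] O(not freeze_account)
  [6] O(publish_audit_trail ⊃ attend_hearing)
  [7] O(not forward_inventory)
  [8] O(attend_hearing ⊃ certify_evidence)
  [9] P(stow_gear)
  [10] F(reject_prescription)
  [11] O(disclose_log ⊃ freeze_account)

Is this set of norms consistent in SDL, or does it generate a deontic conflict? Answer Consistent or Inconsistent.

Consistent

Premise 11 is O(disclose_log ⊃ freeze_account), but O(disclose_log) is not derivable from the premises, so it does not yield O(freeze_account).
So O(freeze_account) is not derivable, and the apparent clash with O(not freeze_account) does not arise.
A world satisfying every obligation exists (e.g. attend_hearing=false, certify_evidence=false, disclose_log=false, forward_inventory=false, freeze_account=false, inspect_prescription=true, publish_audit_trail=false, reject_prescription=false, sign_charter=false, stow_gear=false); no atom is both obligatory and forbidden, so the set is consistent.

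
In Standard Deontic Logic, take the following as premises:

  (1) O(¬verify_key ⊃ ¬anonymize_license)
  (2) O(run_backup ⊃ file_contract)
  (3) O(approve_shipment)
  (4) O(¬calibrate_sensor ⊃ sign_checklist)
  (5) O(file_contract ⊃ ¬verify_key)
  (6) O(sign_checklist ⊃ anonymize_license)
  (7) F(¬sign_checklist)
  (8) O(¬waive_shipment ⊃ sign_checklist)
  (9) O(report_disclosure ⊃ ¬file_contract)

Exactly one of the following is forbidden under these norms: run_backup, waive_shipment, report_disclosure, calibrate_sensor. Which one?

F(¬sign_checklist) at premise 7 means O(sign_checklist).
Premise 6 is O(sign_checklist ⊃ anonymize_license); since O(sign_checklist), deontic closure gives O(anonymize_license).
Premise 1, O(¬verify_key ⊃ ¬anonymize_license), contraposes to O(anonymize_license ⊃ verify_key); with O(anonymize_license) we get O(verify_key).
Premise 5, O(file_contract ⊃ ¬verify_key), contraposes to O(verify_key ⊃ ¬file_contract); with O(verify_key) we get O(¬file_contract).
Premise 2, O(run_backup ⊃ file_contract), contraposes to O(¬file_contract ⊃ ¬run_backup); with O(¬file_contract) we get O(¬run_backup).
So O(¬run_backup) holds, i.e. run_backup is forbidden. None of the other listed options is forbidden under the premises.

run_backup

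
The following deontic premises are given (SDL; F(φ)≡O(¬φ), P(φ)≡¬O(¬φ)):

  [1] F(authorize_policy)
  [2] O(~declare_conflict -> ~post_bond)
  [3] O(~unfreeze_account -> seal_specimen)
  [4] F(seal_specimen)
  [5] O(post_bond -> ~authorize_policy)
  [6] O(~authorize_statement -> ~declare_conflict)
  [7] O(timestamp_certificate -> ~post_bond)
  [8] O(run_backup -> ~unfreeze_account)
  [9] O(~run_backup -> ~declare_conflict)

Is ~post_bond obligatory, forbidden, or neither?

F(seal_specimen) at premise 4 means O(~seal_specimen).
Premise 3, O(~unfreeze_account -> seal_specimen), contraposes to O(~seal_specimen -> unfreeze_account); with O(~seal_specimen) we get O(unfreeze_account).
Premise 8, O(run_backup -> ~unfreeze_account), contraposes to O(unfreeze_account -> ~run_backup); with O(unfreeze_account) we get O(~run_backup).
Applying K to premise 9 (O(~run_backup -> ~declare_conflict)) and O(~run_backup) yields O(~declare_conflict).
Premise 2 is O(~declare_conflict -> ~post_bond); since O(~declare_conflict), deontic closure gives O(~post_bond).
Premises 1, 5, 6, 7 do not contribute to this derivation.
Hence ~post_bond is obligatory.

Obligatory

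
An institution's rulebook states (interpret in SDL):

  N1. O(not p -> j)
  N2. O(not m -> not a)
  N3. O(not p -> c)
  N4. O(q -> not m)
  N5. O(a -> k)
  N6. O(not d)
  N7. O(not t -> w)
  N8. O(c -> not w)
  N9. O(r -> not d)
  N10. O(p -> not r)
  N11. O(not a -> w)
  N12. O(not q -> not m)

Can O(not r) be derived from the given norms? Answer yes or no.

Yes

Premises 4 and 12 are O(q -> not m) and O(not q -> not m); every ideal world satisfies q or not q, so in either case not m holds — hence O(not m).
Premise 2 is O(not m -> not a); since O(not m), deontic closure gives O(not a).
Premise 11 is O(not a -> w); since O(not a), deontic closure gives O(w).
Premise 8, O(c -> not w), contraposes to O(w -> not c); with O(w) we get O(not c).
Premise 3 is O(not p -> c); contrapositively O(not c -> p). Since O(not c) holds, K gives O(p).
With premise 10, O(p -> not r), the K-axiom yields O(not r).
Premises 1, 5, 6, 7, 9 do not contribute to this derivation.
So O(not r) follows.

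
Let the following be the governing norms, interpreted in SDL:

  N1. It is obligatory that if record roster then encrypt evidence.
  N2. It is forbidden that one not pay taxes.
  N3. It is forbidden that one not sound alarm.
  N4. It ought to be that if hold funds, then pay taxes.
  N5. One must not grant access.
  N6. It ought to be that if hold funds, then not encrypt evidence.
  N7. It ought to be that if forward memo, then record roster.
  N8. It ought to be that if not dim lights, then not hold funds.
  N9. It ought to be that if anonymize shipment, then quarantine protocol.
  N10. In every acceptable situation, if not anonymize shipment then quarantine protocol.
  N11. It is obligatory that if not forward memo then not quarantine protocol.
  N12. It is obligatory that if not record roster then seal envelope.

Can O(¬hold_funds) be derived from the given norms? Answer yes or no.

Yes

Premises 9 and 10 cover both cases: O(anonymize_shipment → quarantine_protocol) and O(¬anonymize_shipment → quarantine_protocol). Since anonymize_shipment ∨ ¬anonymize_shipment is a tautology, O(quarantine_protocol) follows.
Premise 11, O(¬forward_memo → ¬quarantine_protocol), contraposes to O(quarantine_protocol → forward_memo); with O(quarantine_protocol) we get O(forward_memo).
Premise 7 is O(forward_memo → record_roster); since O(forward_memo), deontic closure gives O(record_roster).
Applying K to premise 1 (O(record_roster → encrypt_evidence)) and O(record_roster) yields O(encrypt_evidence).
Premise 6 is O(hold_funds → ¬encrypt_evidence); contrapositively O(encrypt_evidence → ¬hold_funds). Since O(encrypt_evidence) holds, K gives O(¬hold_funds).
Premises 2, 3, 4, 5, 8, 12 do not contribute to this derivation.
So O(¬hold_funds) follows.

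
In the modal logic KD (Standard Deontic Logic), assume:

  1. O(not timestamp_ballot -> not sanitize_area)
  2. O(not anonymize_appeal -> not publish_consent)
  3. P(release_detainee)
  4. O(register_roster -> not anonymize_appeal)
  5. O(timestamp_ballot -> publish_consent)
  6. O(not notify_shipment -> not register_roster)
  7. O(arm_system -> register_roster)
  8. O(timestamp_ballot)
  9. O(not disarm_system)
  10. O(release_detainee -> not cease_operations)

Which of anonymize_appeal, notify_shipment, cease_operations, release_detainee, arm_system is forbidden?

Premise 8 gives O(timestamp_ballot).
Applying K to premise 5 (O(timestamp_ballot -> publish_consent)) and O(timestamp_ballot) yields O(publish_consent).
The contrapositive of premise 2 (O(not anonymize_appeal -> not publish_consent)) is O(publish_consent -> anonymize_appeal), and O(publish_consent) is already established, so O(anonymize_appeal).
Premise 4, O(register_roster -> not anonymize_appeal), contraposes to O(anonymize_appeal -> not register_roster); with O(anonymize_appeal) we get O(not register_roster).
Premise 7 is O(arm_system -> register_roster); contrapositively O(not register_roster -> not arm_system). Since O(not register_roster) holds, K gives O(not arm_system).
So O(not arm_system) holds, i.e. arm_system is forbidden. None of the other listed options is forbidden under the premises.

arm_system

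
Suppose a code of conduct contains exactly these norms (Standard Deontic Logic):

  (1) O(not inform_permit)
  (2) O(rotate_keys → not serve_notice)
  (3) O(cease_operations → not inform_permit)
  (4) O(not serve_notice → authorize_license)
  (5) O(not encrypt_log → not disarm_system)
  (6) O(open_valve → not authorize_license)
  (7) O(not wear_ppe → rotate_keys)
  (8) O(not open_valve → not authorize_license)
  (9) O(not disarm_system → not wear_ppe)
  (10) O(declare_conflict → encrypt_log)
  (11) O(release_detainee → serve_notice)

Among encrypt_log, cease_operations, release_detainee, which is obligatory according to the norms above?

encrypt_log

Premises 8 and 6 cover both cases: O(not open_valve → not authorize_license) and O(open_valve → not authorize_license). Since not open_valve ∨ open_valve is a tautology, O(not authorize_license) follows.
Premise 4 is O(not serve_notice → authorize_license); contrapositively O(not authorize_license → serve_notice). Since O(not authorize_license) holds, K gives O(serve_notice).
Premise 2 is O(rotate_keys → not serve_notice); contrapositively O(serve_notice → not rotate_keys). Since O(serve_notice) holds, K gives O(not rotate_keys).
The contrapositive of premise 7 (O(not wear_ppe → rotate_keys)) is O(not rotate_keys → wear_ppe), and O(not rotate_keys) is already established, so O(wear_ppe).
Premise 9, O(not disarm_system → not wear_ppe), contraposes to O(wear_ppe → disarm_system); with O(wear_ppe) we get O(disarm_system).
The contrapositive of premise 5 (O(not encrypt_log → not disarm_system)) is O(disarm_system → encrypt_log), and O(disarm_system) is already established, so O(encrypt_log).
So O(encrypt_log) holds — encrypt_log is obligatory. None of the other listed options is made obligatory by any chain of premises.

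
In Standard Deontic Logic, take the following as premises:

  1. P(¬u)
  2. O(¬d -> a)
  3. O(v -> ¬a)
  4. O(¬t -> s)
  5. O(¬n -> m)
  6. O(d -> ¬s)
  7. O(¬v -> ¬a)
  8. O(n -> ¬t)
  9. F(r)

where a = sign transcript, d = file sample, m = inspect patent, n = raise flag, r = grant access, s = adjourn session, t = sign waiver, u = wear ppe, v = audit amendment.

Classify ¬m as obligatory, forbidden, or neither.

Forbidden

Premises 7 and 3 are O(¬v -> ¬a) and O(v -> ¬a); every ideal world satisfies ¬v or v, so in either case ¬a holds — hence O(¬a).
Premise 2 is O(¬d -> a); contrapositively O(¬a -> d). Since O(¬a) holds, K gives O(d).
Applying K to premise 6 (O(d -> ¬s)) and O(d) yields O(¬s).
The contrapositive of premise 4 (O(¬t -> s)) is O(¬s -> t), and O(¬s) is already established, so O(t).
Premise 8 is O(n -> ¬t); contrapositively O(t -> ¬n). Since O(t) holds, K gives O(¬n).
Applying K to premise 5 (O(¬n -> m)) and O(¬n) yields O(m).
Premises 1, 9 do not contribute to this derivation.
Thus O(m), which is F(¬m): ¬m is forbidden.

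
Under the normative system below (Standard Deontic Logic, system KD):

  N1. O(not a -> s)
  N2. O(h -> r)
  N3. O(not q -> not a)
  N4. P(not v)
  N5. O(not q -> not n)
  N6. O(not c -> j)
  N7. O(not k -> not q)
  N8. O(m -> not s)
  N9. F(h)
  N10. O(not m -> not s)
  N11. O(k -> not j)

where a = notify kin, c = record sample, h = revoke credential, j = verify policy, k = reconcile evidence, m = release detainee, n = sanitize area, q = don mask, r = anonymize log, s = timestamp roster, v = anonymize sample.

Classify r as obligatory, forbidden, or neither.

Neither

Premise 2 is O(h -> r), but O(h) is not derivable from the premises, so it does not yield O(r).
No premise or chain of K-axiom applications forces O(r), and none forces O(not r). So r is neither obligatory nor forbidden under these norms.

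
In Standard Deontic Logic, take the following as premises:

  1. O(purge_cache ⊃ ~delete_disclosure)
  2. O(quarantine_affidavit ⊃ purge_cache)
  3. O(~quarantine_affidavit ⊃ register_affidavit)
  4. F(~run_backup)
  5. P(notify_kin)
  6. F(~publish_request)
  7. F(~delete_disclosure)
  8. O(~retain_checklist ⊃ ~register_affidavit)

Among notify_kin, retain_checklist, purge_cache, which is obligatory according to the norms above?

retain_checklist

F(~delete_disclosure) at premise 7 means O(delete_disclosure).
The contrapositive of premise 1 (O(purge_cache ⊃ ~delete_disclosure)) is O(delete_disclosure ⊃ ~purge_cache), and O(delete_disclosure) is already established, so O(~purge_cache).
Premise 2, O(quarantine_affidavit ⊃ purge_cache), contraposes to O(~purge_cache ⊃ ~quarantine_affidavit); with O(~purge_cache) we get O(~quarantine_affidavit).
From O(~quarantine_affidavit) and premise 3, O(~quarantine_affidavit ⊃ register_affidavit), we obtain O(register_affidavit).
Premise 8, O(~retain_checklist ⊃ ~register_affidavit), contraposes to O(register_affidavit ⊃ retain_checklist); with O(register_affidavit) we get O(retain_checklist).
So O(retain_checklist) holds — retain_checklist is obligatory. None of the other listed options is made obligatory by any chain of premises.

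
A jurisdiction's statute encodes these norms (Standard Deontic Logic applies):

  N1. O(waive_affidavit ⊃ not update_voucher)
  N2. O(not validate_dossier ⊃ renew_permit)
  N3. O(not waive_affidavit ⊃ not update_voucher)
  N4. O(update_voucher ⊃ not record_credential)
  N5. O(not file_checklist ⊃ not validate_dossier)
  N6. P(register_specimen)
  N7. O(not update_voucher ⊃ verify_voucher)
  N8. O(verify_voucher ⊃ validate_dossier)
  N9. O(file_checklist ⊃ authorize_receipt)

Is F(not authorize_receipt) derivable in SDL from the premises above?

Yes

Premises 3 and 1 cover both cases: O(not waive_affidavit ⊃ not update_voucher) and O(waive_affidavit ⊃ not update_voucher). Since not waive_affidavit ∨ waive_affidavit is a tautology, O(not update_voucher) follows.
Applying K to premise 7 (O(not update_voucher ⊃ verify_voucher)) and O(not update_voucher) yields O(verify_voucher).
From O(verify_voucher) and premise 8, O(verify_voucher ⊃ validate_dossier), we obtain O(validate_dossier).
Premise 5, O(not file_checklist ⊃ not validate_dossier), contraposes to O(validate_dossier ⊃ file_checklist); with O(validate_dossier) we get O(file_checklist).
Applying K to premise 9 (O(file_checklist ⊃ authorize_receipt)) and O(file_checklist) yields O(authorize_receipt).
Premises 2, 4, 6 do not contribute to this derivation.
So O(authorize_receipt) holds, i.e. F(not authorize_receipt). The claim follows.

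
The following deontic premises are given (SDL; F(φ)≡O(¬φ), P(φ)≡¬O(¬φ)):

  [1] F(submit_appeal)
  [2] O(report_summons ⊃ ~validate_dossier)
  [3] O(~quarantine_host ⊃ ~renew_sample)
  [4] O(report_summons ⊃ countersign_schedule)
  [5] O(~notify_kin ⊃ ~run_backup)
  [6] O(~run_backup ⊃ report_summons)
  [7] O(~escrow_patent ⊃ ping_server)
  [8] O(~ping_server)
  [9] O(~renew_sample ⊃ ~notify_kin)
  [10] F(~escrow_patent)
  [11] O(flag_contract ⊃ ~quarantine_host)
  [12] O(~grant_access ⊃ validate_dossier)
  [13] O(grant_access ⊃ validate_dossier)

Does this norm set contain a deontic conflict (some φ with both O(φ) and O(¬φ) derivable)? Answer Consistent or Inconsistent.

Consistent

Premise 7 is O(~escrow_patent ⊃ ping_server), but O(~escrow_patent) is not derivable from the premises, so it does not yield O(ping_server).
So O(ping_server) is not derivable, and the apparent clash with O(~ping_server) does not arise.
A world satisfying every obligation exists (e.g. countersign_schedule=false, escrow_patent=true, flag_contract=false, grant_access=false, notify_kin=true, ping_server=false, quarantine_host=true, renew_sample=true, report_summons=false, run_backup=true, submit_appeal=false, validate_dossier=true); no atom is both obligatory and forbidden, so the set is consistent.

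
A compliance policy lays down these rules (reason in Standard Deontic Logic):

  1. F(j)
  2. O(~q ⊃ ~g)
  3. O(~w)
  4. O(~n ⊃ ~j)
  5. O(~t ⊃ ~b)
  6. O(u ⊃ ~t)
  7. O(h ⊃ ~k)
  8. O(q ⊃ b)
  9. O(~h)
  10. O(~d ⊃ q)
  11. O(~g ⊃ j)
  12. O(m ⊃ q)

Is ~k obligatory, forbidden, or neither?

Premise 7 is O(h ⊃ ~k), but O(h) is not derivable from the premises, so it does not yield O(~k).
No premise or chain of K-axiom applications forces O(~k), and none forces O(k). So ~k is neither obligatory nor forbidden under these norms.

Neither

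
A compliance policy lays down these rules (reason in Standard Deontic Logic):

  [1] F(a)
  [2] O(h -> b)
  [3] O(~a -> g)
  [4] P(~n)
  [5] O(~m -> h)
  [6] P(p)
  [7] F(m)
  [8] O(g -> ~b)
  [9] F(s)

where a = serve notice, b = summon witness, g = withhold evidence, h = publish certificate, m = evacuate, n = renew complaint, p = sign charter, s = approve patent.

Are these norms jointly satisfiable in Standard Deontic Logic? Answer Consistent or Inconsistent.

Premise 7, F(m), is equivalent to O(~m).
With premise 5, O(~m -> h), the K-axiom yields O(h).
With premise 2, O(h -> b), the K-axiom yields O(b).
The contrapositive of premise 8 (O(g -> ~b)) is O(b -> ~g), and O(b) is already established, so O(~g).
Premise 3, O(~a -> g), contraposes to O(~g -> a); with O(~g) we get O(a).
Yet premise 1 is F(a), i.e. O(~a).
We now have both O(a) and O(~a) — a is simultaneously obligatory and forbidden, violating the D-axiom.

Inconsistent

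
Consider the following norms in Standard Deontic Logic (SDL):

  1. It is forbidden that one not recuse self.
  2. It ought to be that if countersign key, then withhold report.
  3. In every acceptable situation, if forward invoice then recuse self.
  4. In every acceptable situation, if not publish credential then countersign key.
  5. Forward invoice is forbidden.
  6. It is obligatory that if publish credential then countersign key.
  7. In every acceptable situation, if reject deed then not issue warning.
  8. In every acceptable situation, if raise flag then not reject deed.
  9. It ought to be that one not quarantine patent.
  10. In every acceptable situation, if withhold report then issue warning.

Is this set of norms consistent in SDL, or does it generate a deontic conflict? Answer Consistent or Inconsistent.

Premise 3 is O(forward_invoice → recuse_self); even if O(recuse_self) held, inferring O(forward_invoice) would be affirming the consequent — invalid.
So O(forward_invoice) is not derivable, and the apparent clash with O(¬forward_invoice) does not arise.
A world satisfying every obligation exists (e.g. countersign_key=true, forward_invoice=false, issue_warning=true, publish_credential=false, quarantine_patent=false, raise_flag=false, recuse_self=true, reject_deed=false, withhold_report=true); no atom is both obligatory and forbidden, so the set is consistent.

Consistent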